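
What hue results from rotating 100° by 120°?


New hue = (H + rotation) mod 360
New hue = (100 + 120) mod 360
= 220 mod 360
= 220°


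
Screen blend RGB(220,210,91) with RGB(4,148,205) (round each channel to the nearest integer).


Screen: C = 255 - (255-A)×(255-B)/255, rounded to nearest integer
R: 255 - (255-220)×(255-4)/255 = 255 - 8785/255 ≈ 255 - 34.451 = 220.549 → 221
G: 255 - (255-210)×(255-148)/255 = 255 - 4815/255 ≈ 255 - 18.882 = 236.118 → 236
B: 255 - (255-91)×(255-205)/255 = 255 - 8200/255 ≈ 255 - 32.157 = 222.843 → 223
= RGB(221, 236, 223)


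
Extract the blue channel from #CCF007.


Color: #CCF007
R = CC = 204
G = F0 = 240
B = 07 = 7
Blue = 7


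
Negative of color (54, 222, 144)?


Invert: (255-R, 255-G, 255-B)
R: 255-54 = 201
G: 255-222 = 33
B: 255-144 = 111
= RGB(201, 33, 111)


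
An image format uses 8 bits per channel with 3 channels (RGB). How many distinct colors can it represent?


Total bits = 8 bits/channel × 3 channels = 24 bits
Distinct colors = 2^24
= 16,777,216 colors


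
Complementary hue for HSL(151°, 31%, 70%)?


Complement = opposite side of color wheel = hue + 180°
H' = (151 + 180) mod 360 = 331°
S and L unchanged.
= HSL(331°, 31%, 70%)


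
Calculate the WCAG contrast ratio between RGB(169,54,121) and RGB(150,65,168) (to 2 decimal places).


Linearize each sRGB channel c=v/255: c/12.92 if c ≤ 0.04045 else ((c+0.055)/1.055)^2.4
L = 0.2126×R_lin + 0.7152×G_lin + 0.0722×B_lin
Color 1 (169,54,121):
  R=169: 169/255≈0.6627 > 0.04045 → ((0.6627+0.055)/1.055)^2.4 ≈ 0.39676
  G=54: 54/255≈0.2118 > 0.04045 → ((0.2118+0.055)/1.055)^2.4 ≈ 0.03689
  B=121: 121/255≈0.4745 > 0.04045 → ((0.4745+0.055)/1.055)^2.4 ≈ 0.19120
  L1 = 0.2126×0.39676 + 0.7152×0.03689 + 0.0722×0.19120 ≈ 0.12454
Color 2 (150,65,168):
  R=150: 150/255≈0.5882 > 0.04045 → ((0.5882+0.055)/1.055)^2.4 ≈ 0.30499
  G=65: 65/255≈0.2549 > 0.04045 → ((0.2549+0.055)/1.055)^2.4 ≈ 0.05286
  B=168: 168/255≈0.6588 > 0.04045 → ((0.6588+0.055)/1.055)^2.4 ≈ 0.39157
  L2 = 0.2126×0.30499 + 0.7152×0.05286 + 0.0722×0.39157 ≈ 0.13092
Lighter = 0.13092, Darker = 0.12454
Ratio = (L_lighter + 0.05) / (L_darker + 0.05)
Ratio = (0.13092 + 0.05) / (0.12454 + 0.05) = 0.18092 / 0.17454 ≈ 1.0366
Ratio ≈ 1.04:1


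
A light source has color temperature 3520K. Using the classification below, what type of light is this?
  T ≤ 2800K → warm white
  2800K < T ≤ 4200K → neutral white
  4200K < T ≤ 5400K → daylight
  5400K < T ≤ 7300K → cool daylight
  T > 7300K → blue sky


Temperature: 3520K
2800K < 3520K ≤ 4200K → neutral white
Classification: neutral white


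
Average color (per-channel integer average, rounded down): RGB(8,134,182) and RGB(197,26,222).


Midpoint: each channel = ⌊(C₁+C₂)/2⌋
R: ⌊(8+197)/2⌋ = 102
G: ⌊(134+26)/2⌋ = 80
B: ⌊(182+222)/2⌋ = 202
= RGB(102, 80, 202)


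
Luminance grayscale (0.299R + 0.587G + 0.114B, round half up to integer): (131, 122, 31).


Gray = 0.299×R + 0.587×G + 0.114×B
Gray = 0.299×131 + 0.587×122 + 0.114×31
Gray = 39.169 + 71.614 + 3.534
Gray = 114.317 → round half up → 114
Gray = 114


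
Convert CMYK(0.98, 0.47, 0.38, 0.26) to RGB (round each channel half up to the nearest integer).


R = 255 × (1-C) × (1-K) = 255 × 0.02 × 0.74 = 3.774 → 4
G = 255 × (1-M) × (1-K) = 255 × 0.53 × 0.74 = 100.011 → 100
B = 255 × (1-Y) × (1-K) = 255 × 0.62 × 0.74 = 116.994 → 117
= RGB(4, 100, 117)


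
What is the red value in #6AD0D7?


Color: #6AD0D7
R = 6A = 106
G = D0 = 208
B = D7 = 215
Red = 106


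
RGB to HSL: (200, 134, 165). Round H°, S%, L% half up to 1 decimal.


Normalize: R'=200/255≈0.7843, G'=134/255≈0.5255, B'=165/255≈0.6471
Max=200/255, Min=134/255, Δ=Max-Min=66/255
L = (Max+Min)/2 = (200+134)/510 = 334/510 = 0.65490… → L = 65.5%
L > 0.5 → S = Δ/(2-Max-Min) = 66/(510-200-134) = 66/176 = 0.375 → S = 37.5%
(the 1/255 factors cancel in S and H, so raw channel differences can be used)
Max is R' → H = 60 × (((G-B)/Δ) mod 6) = 60 × (((134-165)/66) mod 6)
  (-31)/66 = -0.4696…; negative, so add 6 → 5.5303…
  H = 60 × 5.5303… = 331.818…° → H = 331.8°
= HSL(331.8°, 37.5%, 65.5%)


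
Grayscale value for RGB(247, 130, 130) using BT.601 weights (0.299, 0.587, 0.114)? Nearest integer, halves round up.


Gray = 0.299×R + 0.587×G + 0.114×B
Gray = 0.299×247 + 0.587×130 + 0.114×130
Gray = 73.853 + 76.310 + 14.820
Gray = 164.983 → round half up → 165
Gray = 165


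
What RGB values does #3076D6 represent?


30 → 48 (R)
76 → 118 (G)
D6 → 214 (B)
= RGB(48, 118, 214)


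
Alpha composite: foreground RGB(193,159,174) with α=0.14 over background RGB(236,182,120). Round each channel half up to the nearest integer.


C = α×F + (1-α)×B, with 1-α = 0.86
R: 0.14×193 + 0.86×236 = 27.02 + 202.96 = 229.98 → 230
G: 0.14×159 + 0.86×182 = 22.26 + 156.52 = 178.78 → 179
B: 0.14×174 + 0.86×120 = 24.36 + 103.20 = 127.56 → 128
= RGB(230, 179, 128)


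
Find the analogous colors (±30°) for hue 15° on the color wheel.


Base hue: 15°
Left analog: (15 - 30) mod 360 = 345°
Right analog: (15 + 30) mod 360 = 45°
Analogous hues = 345° and 45°


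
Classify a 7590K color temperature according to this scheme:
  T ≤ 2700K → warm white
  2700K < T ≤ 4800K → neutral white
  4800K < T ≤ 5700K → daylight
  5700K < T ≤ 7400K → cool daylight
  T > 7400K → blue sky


Temperature: 7590K
7590K > 7400K → blue sky
Classification: blue sky


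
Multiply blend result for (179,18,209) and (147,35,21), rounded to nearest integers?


Multiply: C = A×B/255, rounded to nearest integer
R: 179×147/255 = 26313/255 ≈ 103.188 → 103
G: 18×35/255 = 630/255 ≈ 2.471 → 2
B: 209×21/255 = 4389/255 ≈ 17.212 → 17
= RGB(103, 2, 17)


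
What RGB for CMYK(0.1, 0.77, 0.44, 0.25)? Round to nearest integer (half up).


R = 255 × (1-C) × (1-K) = 255 × 0.90 × 0.75 = 172.125 → 172
G = 255 × (1-M) × (1-K) = 255 × 0.23 × 0.75 = 43.9875 → 44
B = 255 × (1-Y) × (1-K) = 255 × 0.56 × 0.75 = 107.1 → 107
= RGB(172, 44, 107)


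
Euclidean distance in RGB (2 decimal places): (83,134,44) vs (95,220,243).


d = √[(R₁-R₂)² + (G₁-G₂)² + (B₁-B₂)²]
d = √[(83-95)² + (134-220)² + (44-243)²]
d = √[144 + 7396 + 39601]
d = √47141
d ≈ 217.12


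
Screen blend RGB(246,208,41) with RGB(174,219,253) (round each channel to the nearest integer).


Screen: C = 255 - (255-A)×(255-B)/255, rounded to nearest integer
R: 255 - (255-246)×(255-174)/255 = 255 - 729/255 ≈ 255 - 2.859 = 252.141 → 252
G: 255 - (255-208)×(255-219)/255 = 255 - 1692/255 ≈ 255 - 6.635 = 248.365 → 248
B: 255 - (255-41)×(255-253)/255 = 255 - 428/255 ≈ 255 - 1.678 = 253.322 → 253
= RGB(252, 248, 253)


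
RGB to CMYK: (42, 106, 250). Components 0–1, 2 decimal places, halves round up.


R'=42/255≈0.1647, G'=106/255≈0.4157, B'=250/255≈0.9804
K = 1 - max(R',G',B') = 1 - 250/255 = 5/255 = 0.01960… → 0.02
(1-R'-K)/(1-K) simplifies to (max-R)/max with max = 250:
C = (250-42)/250 = 208/250 = 0.832 → 0.83
M = (250-106)/250 = 144/250 = 0.576 → 0.58
Y = (250-250)/250 = 0/250 = 0 → 0.00
= CMYK(0.83, 0.58, 0.00, 0.02)


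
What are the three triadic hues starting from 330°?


Triadic: equally spaced at 120° intervals
H1 = 330°
H2 = (330 + 120) mod 360 = 90°
H3 = (330 + 240) mod 360 = 210°
Triadic = 330°, 90°, 210°


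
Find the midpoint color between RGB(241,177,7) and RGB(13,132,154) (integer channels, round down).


Midpoint: each channel = ⌊(C₁+C₂)/2⌋
R: ⌊(241+13)/2⌋ = 127
G: ⌊(177+132)/2⌋ = 154
B: ⌊(7+154)/2⌋ = 80
= RGB(127, 154, 80)


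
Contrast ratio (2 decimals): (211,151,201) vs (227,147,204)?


Linearize each sRGB channel c=v/255: c/12.92 if c ≤ 0.04045 else ((c+0.055)/1.055)^2.4
L = 0.2126×R_lin + 0.7152×G_lin + 0.0722×B_lin
Color 1 (211,151,201):
  R=211: 211/255≈0.8275 > 0.04045 → ((0.8275+0.055)/1.055)^2.4 ≈ 0.65141
  G=151: 151/255≈0.5922 > 0.04045 → ((0.5922+0.055)/1.055)^2.4 ≈ 0.30947
  B=201: 201/255≈0.7882 > 0.04045 → ((0.7882+0.055)/1.055)^2.4 ≈ 0.58408
  L1 = 0.2126×0.65141 + 0.7152×0.30947 + 0.0722×0.58408 ≈ 0.40199
Color 2 (227,147,204):
  R=227: 227/255≈0.8902 > 0.04045 → ((0.8902+0.055)/1.055)^2.4 ≈ 0.76815
  G=147: 147/255≈0.5765 > 0.04045 → ((0.5765+0.055)/1.055)^2.4 ≈ 0.29177
  B=204: 204/255≈0.8000 > 0.04045 → ((0.8000+0.055)/1.055)^2.4 ≈ 0.60383
  L2 = 0.2126×0.76815 + 0.7152×0.29177 + 0.0722×0.60383 ≈ 0.41558
Lighter = 0.41558, Darker = 0.40199
Ratio = (L_lighter + 0.05) / (L_darker + 0.05)
Ratio = (0.41558 + 0.05) / (0.40199 + 0.05) = 0.46558 / 0.45199 ≈ 1.0301
Ratio ≈ 1.03:1


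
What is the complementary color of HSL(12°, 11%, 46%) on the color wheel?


Complement = opposite side of color wheel = hue + 180°
H' = (12 + 180) mod 360 = 192°
S and L unchanged.
= HSL(192°, 11%, 46%)


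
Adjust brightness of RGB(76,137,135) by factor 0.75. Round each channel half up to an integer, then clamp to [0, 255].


Multiply each channel by 0.75, round half up, clamp to [0, 255]
R: 76×0.75 = 57
G: 137×0.75 = 102.75 → round → 103
B: 135×0.75 = 101.25 → round → 101
= RGB(57, 103, 101)


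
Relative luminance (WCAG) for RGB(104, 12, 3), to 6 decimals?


Linearize each channel (sRGB transfer function): c = v/255; c_lin = c/12.92 if c ≤ 0.04045, else ((c+0.055)/1.055)^2.4
  R: 104/255 ≈ 0.407843 > 0.04045 → ((0.407843+0.055)/1.055)^2.4 ≈ 0.138432
  G: 12/255 ≈ 0.047059 > 0.04045 → ((0.047059+0.055)/1.055)^2.4 ≈ 0.003677
  B: 3/255 ≈ 0.011765 ≤ 0.04045 → 0.011765/12.92 ≈ 0.000911
R_lin = 0.138432, G_lin = 0.003677, B_lin = 0.000911
L = 0.2126×R + 0.7152×G + 0.0722×B
L = 0.2126×0.138432 + 0.7152×0.003677 + 0.0722×0.000911
L ≈ 0.032126


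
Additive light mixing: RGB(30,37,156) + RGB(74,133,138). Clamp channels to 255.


Additive: each channel = min(255, C₁+C₂)
R: 30+74 = 104 → 104
G: 37+133 = 170 → 170
B: 156+138 = 294 → 255
= RGB(104, 170, 255)


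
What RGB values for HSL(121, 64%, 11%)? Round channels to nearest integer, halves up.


H=121°, S=0.64, L=0.11
C = (1-|2L-1|)×S = (1-|-0.78|)×0.64 = 0.1408
H' = H/60 = 121/60 ≈ 2.0167; X = C×(1-|H' mod 2 - 1|) ≈ 0.0023
m = L - C/2 = 0.11 - 0.0704 = 0.0396
Sector ⌊H'⌋ = 2 → (R',G',B') = (0.0, 0.1408, ≈0.0023)
RGB = ((R'+m)×255, (G'+m)×255, (B'+m)×255) = (10.098, 46.002, 10.6964)
Round half up → RGB(10, 46, 11)


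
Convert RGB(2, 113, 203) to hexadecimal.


R = 2 → 02 (hex)
G = 113 → 71 (hex)
B = 203 → CB (hex)
Hex = #0271CB


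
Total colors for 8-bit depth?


Colors = 2^bits = 2^8
= 256 colors


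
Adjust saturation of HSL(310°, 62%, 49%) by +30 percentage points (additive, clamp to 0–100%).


Original S = 62%
Adjustment = +30 percentage points
New S = 62 + (30) = 92
Clamp to [0, 100] → 92
= HSL(310°, 92%, 49%)


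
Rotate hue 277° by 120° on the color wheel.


New hue = (H + rotation) mod 360
New hue = (277 + 120) mod 360
= 397 mod 360
= 37°


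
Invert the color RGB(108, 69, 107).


Invert: (255-R, 255-G, 255-B)
R: 255-108 = 147
G: 255-69 = 186
B: 255-107 = 148
= RGB(147, 186, 148)


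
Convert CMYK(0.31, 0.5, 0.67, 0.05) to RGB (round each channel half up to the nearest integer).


R = 255 × (1-C) × (1-K) = 255 × 0.69 × 0.95 = 167.1525 → 167
G = 255 × (1-M) × (1-K) = 255 × 0.50 × 0.95 = 121.125 → 121
B = 255 × (1-Y) × (1-K) = 255 × 0.33 × 0.95 = 79.9425 → 80
= RGB(167, 121, 80)


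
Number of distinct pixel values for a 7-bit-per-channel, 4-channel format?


Total bits = 7 bits/channel × 4 channels = 28 bits
Distinct pixel values = 2^28
= 268,435,456 pixel values


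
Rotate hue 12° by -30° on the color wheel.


New hue = (H + rotation) mod 360
New hue = (12 -30) mod 360
= -18 mod 360
= 342°


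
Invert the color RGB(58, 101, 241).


Invert: (255-R, 255-G, 255-B)
R: 255-58 = 197
G: 255-101 = 154
B: 255-241 = 14
= RGB(197, 154, 14)


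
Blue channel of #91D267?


Color: #91D267
R = 91 = 145
G = D2 = 210
B = 67 = 103
Blue = 103


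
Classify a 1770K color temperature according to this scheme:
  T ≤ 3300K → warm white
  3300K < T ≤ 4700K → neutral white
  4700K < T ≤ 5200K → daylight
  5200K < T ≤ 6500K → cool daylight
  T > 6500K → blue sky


Temperature: 1770K
1770K ≤ 3300K → warm white
Classification: warm white


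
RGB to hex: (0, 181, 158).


R = 0 → 00 (hex)
G = 181 → B5 (hex)
B = 158 → 9E (hex)
Hex = #00B59E


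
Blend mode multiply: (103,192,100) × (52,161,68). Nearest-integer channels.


Multiply: C = A×B/255, rounded to nearest integer
R: 103×52/255 = 5356/255 ≈ 21.004 → 21
G: 192×161/255 = 30912/255 ≈ 121.224 → 121
B: 100×68/255 = 6800/255 ≈ 26.667 → 27
= RGB(21, 121, 27)


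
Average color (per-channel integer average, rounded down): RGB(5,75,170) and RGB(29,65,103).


Midpoint: each channel = ⌊(C₁+C₂)/2⌋
R: ⌊(5+29)/2⌋ = 17
G: ⌊(75+65)/2⌋ = 70
B: ⌊(170+103)/2⌋ = 136
= RGB(17, 70, 136)


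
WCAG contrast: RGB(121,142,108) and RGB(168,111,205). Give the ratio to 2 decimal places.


Linearize each sRGB channel c=v/255: c/12.92 if c ≤ 0.04045 else ((c+0.055)/1.055)^2.4
L = 0.2126×R_lin + 0.7152×G_lin + 0.0722×B_lin
Color 1 (121,142,108):
  R=121: 121/255≈0.4745 > 0.04045 → ((0.4745+0.055)/1.055)^2.4 ≈ 0.19120
  G=142: 142/255≈0.5569 > 0.04045 → ((0.5569+0.055)/1.055)^2.4 ≈ 0.27050
  B=108: 108/255≈0.4235 > 0.04045 → ((0.4235+0.055)/1.055)^2.4 ≈ 0.14996
  L1 = 0.2126×0.19120 + 0.7152×0.27050 + 0.0722×0.14996 ≈ 0.24494
Color 2 (168,111,205):
  R=168: 168/255≈0.6588 > 0.04045 → ((0.6588+0.055)/1.055)^2.4 ≈ 0.39157
  G=111: 111/255≈0.4353 > 0.04045 → ((0.4353+0.055)/1.055)^2.4 ≈ 0.15896
  B=205: 205/255≈0.8039 > 0.04045 → ((0.8039+0.055)/1.055)^2.4 ≈ 0.61050
  L2 = 0.2126×0.39157 + 0.7152×0.15896 + 0.0722×0.61050 ≈ 0.24101
Lighter = 0.24494, Darker = 0.24101
Ratio = (L_lighter + 0.05) / (L_darker + 0.05)
Ratio = (0.24494 + 0.05) / (0.24101 + 0.05) = 0.29494 / 0.29101 ≈ 1.0135
Ratio ≈ 1.01:1


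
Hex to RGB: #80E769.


80 → 128 (R)
E7 → 231 (G)
69 → 105 (B)
= RGB(128, 231, 105)


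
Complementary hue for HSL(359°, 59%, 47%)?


Complement = opposite side of color wheel = hue + 180°
H' = (359 + 180) mod 360 = 179°
S and L unchanged.
= HSL(179°, 59%, 47%)


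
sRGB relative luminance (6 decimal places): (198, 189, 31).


Linearize each channel (sRGB transfer function): c = v/255; c_lin = c/12.92 if c ≤ 0.04045, else ((c+0.055)/1.055)^2.4
  R: 198/255 ≈ 0.776471 > 0.04045 → ((0.776471+0.055)/1.055)^2.4 ≈ 0.564712
  G: 189/255 ≈ 0.741176 > 0.04045 → ((0.741176+0.055)/1.055)^2.4 ≈ 0.508881
  B: 31/255 ≈ 0.121569 > 0.04045 → ((0.121569+0.055)/1.055)^2.4 ≈ 0.013702
R_lin = 0.564712, G_lin = 0.508881, B_lin = 0.013702
L = 0.2126×R + 0.7152×G + 0.0722×B
L = 0.2126×0.564712 + 0.7152×0.508881 + 0.0722×0.013702
L ≈ 0.484999


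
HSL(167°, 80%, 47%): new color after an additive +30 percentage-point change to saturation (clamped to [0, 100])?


Original S = 80%
Adjustment = +30 percentage points
New S = 80 + (30) = 110
Clamp to [0, 100] → 100
= HSL(167°, 100%, 47%)


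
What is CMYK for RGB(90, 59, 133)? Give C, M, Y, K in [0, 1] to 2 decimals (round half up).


R'=90/255≈0.3529, G'=59/255≈0.2314, B'=133/255≈0.5216
K = 1 - max(R',G',B') = 1 - 133/255 = 122/255 = 0.47843… → 0.48
(1-R'-K)/(1-K) simplifies to (max-R)/max with max = 133:
C = (133-90)/133 = 43/133 = 0.32330… → 0.32
M = (133-59)/133 = 74/133 = 0.55639… → 0.56
Y = (133-133)/133 = 0/133 = 0 → 0.00
= CMYK(0.32, 0.56, 0.00, 0.48)


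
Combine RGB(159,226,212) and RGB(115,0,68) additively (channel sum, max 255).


Additive: each channel = min(255, C₁+C₂)
R: 159+115 = 274 → 255
G: 226+0 = 226 → 226
B: 212+68 = 280 → 255
= RGB(255, 226, 255)


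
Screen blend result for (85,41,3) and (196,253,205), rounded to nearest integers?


Screen: C = 255 - (255-A)×(255-B)/255, rounded to nearest integer
R: 255 - (255-85)×(255-196)/255 = 255 - 10030/255 ≈ 255 - 39.333 = 215.667 → 216
G: 255 - (255-41)×(255-253)/255 = 255 - 428/255 ≈ 255 - 1.678 = 253.322 → 253
B: 255 - (255-3)×(255-205)/255 = 255 - 12600/255 ≈ 255 - 49.412 = 205.588 → 206
= RGB(216, 253, 206)


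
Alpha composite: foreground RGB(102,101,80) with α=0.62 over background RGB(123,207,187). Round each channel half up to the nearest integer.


C = α×F + (1-α)×B, with 1-α = 0.38
R: 0.62×102 + 0.38×123 = 63.24 + 46.74 = 109.98 → 110
G: 0.62×101 + 0.38×207 = 62.62 + 78.66 = 141.28 → 141
B: 0.62×80 + 0.38×187 = 49.60 + 71.06 = 120.66 → 121
= RGB(110, 141, 121)


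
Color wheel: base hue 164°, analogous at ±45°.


Base hue: 164°
Left analog: (164 - 45) mod 360 = 119°
Right analog: (164 + 45) mod 360 = 209°
Analogous hues = 119° and 209°


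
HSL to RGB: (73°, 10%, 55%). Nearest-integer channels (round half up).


H=73°, S=0.10, L=0.55
C = (1-|2L-1|)×S = (1-|0.10|)×0.10 = 0.09
H' = H/60 = 73/60 ≈ 1.2167; X = C×(1-|H' mod 2 - 1|) = 0.0705
m = L - C/2 = 0.55 - 0.045 = 0.505
Sector ⌊H'⌋ = 1 → (R',G',B') = (0.0705, 0.09, 0.0)
RGB = ((R'+m)×255, (G'+m)×255, (B'+m)×255) = (146.7525, 151.725, 128.775)
Round half up → RGB(147, 152, 129)


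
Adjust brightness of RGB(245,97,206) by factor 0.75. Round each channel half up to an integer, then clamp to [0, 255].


Multiply each channel by 0.75, round half up, clamp to [0, 255]
R: 245×0.75 = 183.75 → round → 184
G: 97×0.75 = 72.75 → round → 73
B: 206×0.75 = 154.5 → round → 155
= RGB(184, 73, 155)


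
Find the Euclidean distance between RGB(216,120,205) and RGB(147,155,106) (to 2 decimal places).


d = √[(R₁-R₂)² + (G₁-G₂)² + (B₁-B₂)²]
d = √[(216-147)² + (120-155)² + (205-106)²]
d = √[4761 + 1225 + 9801]
d = √15787
d ≈ 125.65


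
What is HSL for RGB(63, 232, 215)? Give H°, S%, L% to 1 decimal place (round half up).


Normalize: R'=63/255≈0.2471, G'=232/255≈0.9098, B'=215/255≈0.8431
Max=232/255, Min=63/255, Δ=Max-Min=169/255
L = (Max+Min)/2 = (232+63)/510 = 295/510 = 0.57843… → L = 57.8%
L > 0.5 → S = Δ/(2-Max-Min) = 169/(510-232-63) = 169/215 = 0.78604… → S = 78.6%
(the 1/255 factors cancel in S and H, so raw channel differences can be used)
Max is G' → H = 60 × ((B-R)/Δ + 2) = 60 × ((215-63)/169 + 2)
  152/169 + 2 = 0.8994… + 2 = 2.8994…
  H = 60 × 2.8994… = 173.964…° → H = 174.0°
= HSL(174.0°, 78.6%, 57.8%)


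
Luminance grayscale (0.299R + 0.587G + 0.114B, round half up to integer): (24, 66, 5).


Gray = 0.299×R + 0.587×G + 0.114×B
Gray = 0.299×24 + 0.587×66 + 0.114×5
Gray = 7.176 + 38.742 + 0.570
Gray = 46.488 → round half up → 46
Gray = 46


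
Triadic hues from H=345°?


Triadic: equally spaced at 120° intervals
H1 = 345°
H2 = (345 + 120) mod 360 = 105°
H3 = (345 + 240) mod 360 = 225°
Triadic = 345°, 105°, 225°


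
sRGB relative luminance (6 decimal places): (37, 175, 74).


Linearize each channel (sRGB transfer function): c = v/255; c_lin = c/12.92 if c ≤ 0.04045, else ((c+0.055)/1.055)^2.4
  R: 37/255 ≈ 0.145098 > 0.04045 → ((0.145098+0.055)/1.055)^2.4 ≈ 0.018500
  G: 175/255 ≈ 0.686275 > 0.04045 → ((0.686275+0.055)/1.055)^2.4 ≈ 0.428690
  B: 74/255 ≈ 0.290196 > 0.04045 → ((0.290196+0.055)/1.055)^2.4 ≈ 0.068478
R_lin = 0.018500, G_lin = 0.428690, B_lin = 0.068478
L = 0.2126×R + 0.7152×G + 0.0722×B
L = 0.2126×0.018500 + 0.7152×0.428690 + 0.0722×0.068478
L ≈ 0.315477


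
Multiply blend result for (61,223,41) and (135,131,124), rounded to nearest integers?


Multiply: C = A×B/255, rounded to nearest integer
R: 61×135/255 = 8235/255 ≈ 32.294 → 32
G: 223×131/255 = 29213/255 ≈ 114.561 → 115
B: 41×124/255 = 5084/255 ≈ 19.937 → 20
= RGB(32, 115, 20)


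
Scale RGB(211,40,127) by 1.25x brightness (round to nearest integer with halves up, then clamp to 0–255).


Multiply each channel by 1.25, round half up, clamp to [0, 255]
R: 211×1.25 = 263.75 → round → 264 → clamp → 255
G: 40×1.25 = 50
B: 127×1.25 = 158.75 → round → 159
= RGB(255, 50, 159)


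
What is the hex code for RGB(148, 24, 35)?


R = 148 → 94 (hex)
G = 24 → 18 (hex)
B = 35 → 23 (hex)
Hex = #941823


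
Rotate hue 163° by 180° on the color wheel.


New hue = (H + rotation) mod 360
New hue = (163 + 180) mod 360
= 343 mod 360
= 343°


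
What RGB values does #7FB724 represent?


7F → 127 (R)
B7 → 183 (G)
24 → 36 (B)
= RGB(127, 183, 36)


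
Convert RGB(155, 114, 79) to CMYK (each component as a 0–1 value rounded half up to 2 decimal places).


R'=155/255≈0.6078, G'=114/255≈0.4471, B'=79/255≈0.3098
K = 1 - max(R',G',B') = 1 - 155/255 = 100/255 = 0.39215… → 0.39
(1-R'-K)/(1-K) simplifies to (max-R)/max with max = 155:
C = (155-155)/155 = 0/155 = 0 → 0.00
M = (155-114)/155 = 41/155 = 0.26451… → 0.26
Y = (155-79)/155 = 76/155 = 0.49032… → 0.49
= CMYK(0.00, 0.26, 0.49, 0.39)


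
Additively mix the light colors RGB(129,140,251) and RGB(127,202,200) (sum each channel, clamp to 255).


Additive: each channel = min(255, C₁+C₂)
R: 129+127 = 256 → 255
G: 140+202 = 342 → 255
B: 251+200 = 451 → 255
= RGB(255, 255, 255)


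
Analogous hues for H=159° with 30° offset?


Base hue: 159°
Left analog: (159 - 30) mod 360 = 129°
Right analog: (159 + 30) mod 360 = 189°
Analogous hues = 129° and 189°


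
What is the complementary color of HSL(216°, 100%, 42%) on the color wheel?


Complement = opposite side of color wheel = hue + 180°
H' = (216 + 180) mod 360 = 36°
S and L unchanged.
= HSL(36°, 100%, 42%)


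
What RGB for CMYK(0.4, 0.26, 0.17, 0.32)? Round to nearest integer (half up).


R = 255 × (1-C) × (1-K) = 255 × 0.60 × 0.68 = 104.04 → 104
G = 255 × (1-M) × (1-K) = 255 × 0.74 × 0.68 = 128.316 → 128
B = 255 × (1-Y) × (1-K) = 255 × 0.83 × 0.68 = 143.922 → 144
= RGB(104, 128, 144)


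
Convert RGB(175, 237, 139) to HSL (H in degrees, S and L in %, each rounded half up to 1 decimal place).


Normalize: R'=175/255≈0.6863, G'=237/255≈0.9294, B'=139/255≈0.5451
Max=237/255, Min=139/255, Δ=Max-Min=98/255
L = (Max+Min)/2 = (237+139)/510 = 376/510 = 0.73725… → L = 73.7%
L > 0.5 → S = Δ/(2-Max-Min) = 98/(510-237-139) = 98/134 = 0.73134… → S = 73.1%
(the 1/255 factors cancel in S and H, so raw channel differences can be used)
Max is G' → H = 60 × ((B-R)/Δ + 2) = 60 × ((139-175)/98 + 2)
  -36/98 + 2 = -0.3673… + 2 = 1.6326…
  H = 60 × 1.6326… = 97.959…° → H = 98.0°
= HSL(98.0°, 73.1%, 73.7%)


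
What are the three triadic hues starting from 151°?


Triadic: equally spaced at 120° intervals
H1 = 151°
H2 = (151 + 120) mod 360 = 271°
H3 = (151 + 240) mod 360 = 31°
Triadic = 151°, 271°, 31°


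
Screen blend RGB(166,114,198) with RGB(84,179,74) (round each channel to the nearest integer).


Screen: C = 255 - (255-A)×(255-B)/255, rounded to nearest integer
R: 255 - (255-166)×(255-84)/255 = 255 - 15219/255 ≈ 255 - 59.682 = 195.318 → 195
G: 255 - (255-114)×(255-179)/255 = 255 - 10716/255 ≈ 255 - 42.024 = 212.976 → 213
B: 255 - (255-198)×(255-74)/255 = 255 - 10317/255 ≈ 255 - 40.459 = 214.541 → 215
= RGB(195, 213, 215)


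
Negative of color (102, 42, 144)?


Invert: (255-R, 255-G, 255-B)
R: 255-102 = 153
G: 255-42 = 213
B: 255-144 = 111
= RGB(153, 213, 111)


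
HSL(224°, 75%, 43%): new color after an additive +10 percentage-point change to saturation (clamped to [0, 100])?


Original S = 75%
Adjustment = +10 percentage points
New S = 75 + (10) = 85
Clamp to [0, 100] → 85
= HSL(224°, 85%, 43%)


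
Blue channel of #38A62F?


Color: #38A62F
R = 38 = 56
G = A6 = 166
B = 2F = 47
Blue = 47


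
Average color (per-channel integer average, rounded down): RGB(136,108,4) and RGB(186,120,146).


Midpoint: each channel = ⌊(C₁+C₂)/2⌋
R: ⌊(136+186)/2⌋ = 161
G: ⌊(108+120)/2⌋ = 114
B: ⌊(4+146)/2⌋ = 75
= RGB(161, 114, 75)


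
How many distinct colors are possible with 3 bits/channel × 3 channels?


Total bits = 3 bits/channel × 3 channels = 9 bits
Distinct colors = 2^9
= 512 colors


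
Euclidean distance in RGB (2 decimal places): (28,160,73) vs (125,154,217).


d = √[(R₁-R₂)² + (G₁-G₂)² + (B₁-B₂)²]
d = √[(28-125)² + (160-154)² + (73-217)²]
d = √[9409 + 36 + 20736]
d = √30181
d ≈ 173.73


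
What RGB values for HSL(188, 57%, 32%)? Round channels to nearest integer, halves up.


H=188°, S=0.57, L=0.32
C = (1-|2L-1|)×S = (1-|-0.36|)×0.57 = 0.3648
H' = H/60 = 188/60 ≈ 3.1333; X = C×(1-|H' mod 2 - 1|) = 0.31616
m = L - C/2 = 0.32 - 0.1824 = 0.1376
Sector ⌊H'⌋ = 3 → (R',G',B') = (0.0, 0.31616, 0.3648)
RGB = ((R'+m)×255, (G'+m)×255, (B'+m)×255) = (35.088, 115.7088, 128.112)
Round half up → RGB(35, 116, 128)


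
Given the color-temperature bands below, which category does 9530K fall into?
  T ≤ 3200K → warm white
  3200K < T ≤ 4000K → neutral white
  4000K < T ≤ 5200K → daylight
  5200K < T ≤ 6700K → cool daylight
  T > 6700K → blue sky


Temperature: 9530K
9530K > 6700K → blue sky
Classification: blue sky


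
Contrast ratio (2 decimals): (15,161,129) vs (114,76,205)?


Linearize each sRGB channel c=v/255: c/12.92 if c ≤ 0.04045 else ((c+0.055)/1.055)^2.4
L = 0.2126×R_lin + 0.7152×G_lin + 0.0722×B_lin
Color 1 (15,161,129):
  R=15: 15/255≈0.0588 > 0.04045 → ((0.0588+0.055)/1.055)^2.4 ≈ 0.00478
  G=161: 161/255≈0.6314 > 0.04045 → ((0.6314+0.055)/1.055)^2.4 ≈ 0.35640
  B=129: 129/255≈0.5059 > 0.04045 → ((0.5059+0.055)/1.055)^2.4 ≈ 0.21953
  L1 = 0.2126×0.00478 + 0.7152×0.35640 + 0.0722×0.21953 ≈ 0.27176
Color 2 (114,76,205):
  R=114: 114/255≈0.4471 > 0.04045 → ((0.4471+0.055)/1.055)^2.4 ≈ 0.16827
  G=76: 76/255≈0.2980 > 0.04045 → ((0.2980+0.055)/1.055)^2.4 ≈ 0.07227
  B=205: 205/255≈0.8039 > 0.04045 → ((0.8039+0.055)/1.055)^2.4 ≈ 0.61050
  L2 = 0.2126×0.16827 + 0.7152×0.07227 + 0.0722×0.61050 ≈ 0.13154
Lighter = 0.27176, Darker = 0.13154
Ratio = (L_lighter + 0.05) / (L_darker + 0.05)
Ratio = (0.27176 + 0.05) / (0.13154 + 0.05) = 0.32176 / 0.18154 ≈ 1.7724
Ratio ≈ 1.77:1


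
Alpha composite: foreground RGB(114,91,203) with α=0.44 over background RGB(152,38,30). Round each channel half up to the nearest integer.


C = α×F + (1-α)×B, with 1-α = 0.56
R: 0.44×114 + 0.56×152 = 50.16 + 85.12 = 135.28 → 135
G: 0.44×91 + 0.56×38 = 40.04 + 21.28 = 61.32 → 61
B: 0.44×203 + 0.56×30 = 89.32 + 16.80 = 106.12 → 106
= RGB(135, 61, 106)


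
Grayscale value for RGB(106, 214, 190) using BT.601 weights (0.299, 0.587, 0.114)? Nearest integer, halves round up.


Gray = 0.299×R + 0.587×G + 0.114×B
Gray = 0.299×106 + 0.587×214 + 0.114×190
Gray = 31.694 + 125.618 + 21.660
Gray = 178.972 → round half up → 179
Gray = 179


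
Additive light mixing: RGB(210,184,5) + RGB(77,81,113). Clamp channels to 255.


Additive: each channel = min(255, C₁+C₂)
R: 210+77 = 287 → 255
G: 184+81 = 265 → 255
B: 5+113 = 118 → 118
= RGB(255, 255, 118)


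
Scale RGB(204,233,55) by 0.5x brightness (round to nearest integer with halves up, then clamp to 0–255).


Multiply each channel by 0.5, round half up, clamp to [0, 255]
R: 204×0.5 = 102
G: 233×0.5 = 116.5 → round → 117
B: 55×0.5 = 27.5 → round → 28
= RGB(102, 117, 28)


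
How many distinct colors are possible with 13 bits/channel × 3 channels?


Total bits = 13 bits/channel × 3 channels = 39 bits
Distinct colors = 2^39
= 549,755,813,888 colors


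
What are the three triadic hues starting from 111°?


Triadic: equally spaced at 120° intervals
H1 = 111°
H2 = (111 + 120) mod 360 = 231°
H3 = (111 + 240) mod 360 = 351°
Triadic = 111°, 231°, 351°


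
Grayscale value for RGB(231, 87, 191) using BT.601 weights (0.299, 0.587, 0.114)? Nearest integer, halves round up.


Gray = 0.299×R + 0.587×G + 0.114×B
Gray = 0.299×231 + 0.587×87 + 0.114×191
Gray = 69.069 + 51.069 + 21.774
Gray = 141.912 → round half up → 142
Gray = 142


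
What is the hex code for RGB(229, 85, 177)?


R = 229 → E5 (hex)
G = 85 → 55 (hex)
B = 177 → B1 (hex)
Hex = #E555B1


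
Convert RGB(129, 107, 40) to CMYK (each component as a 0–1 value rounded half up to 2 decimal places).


R'=129/255≈0.5059, G'=107/255≈0.4196, B'=40/255≈0.1569
K = 1 - max(R',G',B') = 1 - 129/255 = 126/255 = 0.49411… → 0.49
(1-R'-K)/(1-K) simplifies to (max-R)/max with max = 129:
C = (129-129)/129 = 0/129 = 0 → 0.00
M = (129-107)/129 = 22/129 = 0.17054… → 0.17
Y = (129-40)/129 = 89/129 = 0.68992… → 0.69
= CMYK(0.00, 0.17, 0.69, 0.49)


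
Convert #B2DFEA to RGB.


B2 → 178 (R)
DF → 223 (G)
EA → 234 (B)
= RGB(178, 223, 234)


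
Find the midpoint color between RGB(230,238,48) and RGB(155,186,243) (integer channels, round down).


Midpoint: each channel = ⌊(C₁+C₂)/2⌋
R: ⌊(230+155)/2⌋ = 192
G: ⌊(238+186)/2⌋ = 212
B: ⌊(48+243)/2⌋ = 145
= RGB(192, 212, 145)


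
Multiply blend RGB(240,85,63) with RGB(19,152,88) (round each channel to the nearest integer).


Multiply: C = A×B/255, rounded to nearest integer
R: 240×19/255 = 4560/255 ≈ 17.882 → 18
G: 85×152/255 = 12920/255 ≈ 50.667 → 51
B: 63×88/255 = 5544/255 ≈ 21.741 → 22
= RGB(18, 51, 22)


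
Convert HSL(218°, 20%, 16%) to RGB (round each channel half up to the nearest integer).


H=218°, S=0.20, L=0.16
C = (1-|2L-1|)×S = (1-|-0.68|)×0.20 = 0.064
H' = H/60 = 218/60 ≈ 3.6333; X = C×(1-|H' mod 2 - 1|) ≈ 0.0235
m = L - C/2 = 0.16 - 0.032 = 0.128
Sector ⌊H'⌋ = 3 → (R',G',B') = (0.0, ≈0.0235, 0.064)
RGB = ((R'+m)×255, (G'+m)×255, (B'+m)×255) = (32.64, 38.624, 48.96)
Round half up → RGB(33, 39, 49)


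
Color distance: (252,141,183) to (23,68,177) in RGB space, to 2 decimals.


d = √[(R₁-R₂)² + (G₁-G₂)² + (B₁-B₂)²]
d = √[(252-23)² + (141-68)² + (183-177)²]
d = √[52441 + 5329 + 36]
d = √57806
d ≈ 240.43


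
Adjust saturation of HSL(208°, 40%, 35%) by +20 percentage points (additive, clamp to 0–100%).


Original S = 40%
Adjustment = +20 percentage points
New S = 40 + (20) = 60
Clamp to [0, 100] → 60
= HSL(208°, 60%, 35%)


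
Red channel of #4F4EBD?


Color: #4F4EBD
R = 4F = 79
G = 4E = 78
B = BD = 189
Red = 79


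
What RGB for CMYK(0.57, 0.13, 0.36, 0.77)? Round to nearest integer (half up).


R = 255 × (1-C) × (1-K) = 255 × 0.43 × 0.23 = 25.2195 → 25
G = 255 × (1-M) × (1-K) = 255 × 0.87 × 0.23 = 51.0255 → 51
B = 255 × (1-Y) × (1-K) = 255 × 0.64 × 0.23 = 37.536 → 38
= RGB(25, 51, 38)


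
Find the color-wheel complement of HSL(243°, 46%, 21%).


Complement = opposite side of color wheel = hue + 180°
H' = (243 + 180) mod 360 = 63°
S and L unchanged.
= HSL(63°, 46%, 21%)


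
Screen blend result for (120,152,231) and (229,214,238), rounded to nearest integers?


Screen: C = 255 - (255-A)×(255-B)/255, rounded to nearest integer
R: 255 - (255-120)×(255-229)/255 = 255 - 3510/255 ≈ 255 - 13.765 = 241.235 → 241
G: 255 - (255-152)×(255-214)/255 = 255 - 4223/255 ≈ 255 - 16.561 = 238.439 → 238
B: 255 - (255-231)×(255-238)/255 = 255 - 408/255 ≈ 255 - 1.600 = 253.400 → 253
= RGB(241, 238, 253)


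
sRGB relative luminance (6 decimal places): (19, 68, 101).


Linearize each channel (sRGB transfer function): c = v/255; c_lin = c/12.92 if c ≤ 0.04045, else ((c+0.055)/1.055)^2.4
  R: 19/255 ≈ 0.074510 > 0.04045 → ((0.074510+0.055)/1.055)^2.4 ≈ 0.006512
  G: 68/255 ≈ 0.266667 > 0.04045 → ((0.266667+0.055)/1.055)^2.4 ≈ 0.057805
  B: 101/255 ≈ 0.396078 > 0.04045 → ((0.396078+0.055)/1.055)^2.4 ≈ 0.130136
R_lin = 0.006512, G_lin = 0.057805, B_lin = 0.130136
L = 0.2126×R + 0.7152×G + 0.0722×B
L = 0.2126×0.006512 + 0.7152×0.057805 + 0.0722×0.130136
L ≈ 0.052123


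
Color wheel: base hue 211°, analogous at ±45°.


Base hue: 211°
Left analog: (211 - 45) mod 360 = 166°
Right analog: (211 + 45) mod 360 = 256°
Analogous hues = 166° and 256°


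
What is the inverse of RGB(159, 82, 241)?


Invert: (255-R, 255-G, 255-B)
R: 255-159 = 96
G: 255-82 = 173
B: 255-241 = 14
= RGB(96, 173, 14)


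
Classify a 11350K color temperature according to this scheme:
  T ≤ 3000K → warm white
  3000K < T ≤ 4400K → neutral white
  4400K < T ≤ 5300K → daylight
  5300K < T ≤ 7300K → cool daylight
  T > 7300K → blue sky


Temperature: 11350K
11350K > 7300K → blue sky
Classification: blue sky


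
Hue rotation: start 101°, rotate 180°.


New hue = (H + rotation) mod 360
New hue = (101 + 180) mod 360
= 281 mod 360
= 281°


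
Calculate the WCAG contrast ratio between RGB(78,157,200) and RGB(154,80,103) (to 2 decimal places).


Linearize each sRGB channel c=v/255: c/12.92 if c ≤ 0.04045 else ((c+0.055)/1.055)^2.4
L = 0.2126×R_lin + 0.7152×G_lin + 0.0722×B_lin
Color 1 (78,157,200):
  R=78: 78/255≈0.3059 > 0.04045 → ((0.3059+0.055)/1.055)^2.4 ≈ 0.07619
  G=157: 157/255≈0.6157 > 0.04045 → ((0.6157+0.055)/1.055)^2.4 ≈ 0.33716
  B=200: 200/255≈0.7843 > 0.04045 → ((0.7843+0.055)/1.055)^2.4 ≈ 0.57758
  L1 = 0.2126×0.07619 + 0.7152×0.33716 + 0.0722×0.57758 ≈ 0.29904
Color 2 (154,80,103):
  R=154: 154/255≈0.6039 > 0.04045 → ((0.6039+0.055)/1.055)^2.4 ≈ 0.32314
  G=80: 80/255≈0.3137 > 0.04045 → ((0.3137+0.055)/1.055)^2.4 ≈ 0.08022
  B=103: 103/255≈0.4039 > 0.04045 → ((0.4039+0.055)/1.055)^2.4 ≈ 0.13563
  L2 = 0.2126×0.32314 + 0.7152×0.08022 + 0.0722×0.13563 ≈ 0.13587
Lighter = 0.29904, Darker = 0.13587
Ratio = (L_lighter + 0.05) / (L_darker + 0.05)
Ratio = (0.29904 + 0.05) / (0.13587 + 0.05) = 0.34904 / 0.18587 ≈ 1.8779
Ratio ≈ 1.88:1


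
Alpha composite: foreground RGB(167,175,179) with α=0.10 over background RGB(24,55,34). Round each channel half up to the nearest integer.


C = α×F + (1-α)×B, with 1-α = 0.90
R: 0.10×167 + 0.90×24 = 16.70 + 21.60 = 38.30 → 38
G: 0.10×175 + 0.90×55 = 17.50 + 49.50 = 67.00 → 67
B: 0.10×179 + 0.90×34 = 17.90 + 30.60 = 48.50 → 49
= RGB(38, 67, 49)


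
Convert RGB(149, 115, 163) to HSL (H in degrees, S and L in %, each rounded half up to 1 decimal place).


Normalize: R'=149/255≈0.5843, G'=115/255≈0.4510, B'=163/255≈0.6392
Max=163/255, Min=115/255, Δ=Max-Min=48/255
L = (Max+Min)/2 = (163+115)/510 = 278/510 = 0.54509… → L = 54.5%
L > 0.5 → S = Δ/(2-Max-Min) = 48/(510-163-115) = 48/232 = 0.20689… → S = 20.7%
(the 1/255 factors cancel in S and H, so raw channel differences can be used)
Max is B' → H = 60 × ((R-G)/Δ + 4) = 60 × ((149-115)/48 + 4)
  34/48 + 4 = 0.7083… + 4 = 4.7083…
  H = 60 × 4.7083… = 282.5° → H = 282.5°
= HSL(282.5°, 20.7%, 54.5%)


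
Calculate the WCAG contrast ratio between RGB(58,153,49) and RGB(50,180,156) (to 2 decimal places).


Linearize each sRGB channel c=v/255: c/12.92 if c ≤ 0.04045 else ((c+0.055)/1.055)^2.4
L = 0.2126×R_lin + 0.7152×G_lin + 0.0722×B_lin
Color 1 (58,153,49):
  R=58: 58/255≈0.2275 > 0.04045 → ((0.2275+0.055)/1.055)^2.4 ≈ 0.04231
  G=153: 153/255≈0.6000 > 0.04045 → ((0.6000+0.055)/1.055)^2.4 ≈ 0.31855
  B=49: 49/255≈0.1922 > 0.04045 → ((0.1922+0.055)/1.055)^2.4 ≈ 0.03071
  L1 = 0.2126×0.04231 + 0.7152×0.31855 + 0.0722×0.03071 ≈ 0.23904
Color 2 (50,180,156):
  R=50: 50/255≈0.1961 > 0.04045 → ((0.1961+0.055)/1.055)^2.4 ≈ 0.03190
  G=180: 180/255≈0.7059 > 0.04045 → ((0.7059+0.055)/1.055)^2.4 ≈ 0.45641
  B=156: 156/255≈0.6118 > 0.04045 → ((0.6118+0.055)/1.055)^2.4 ≈ 0.33245
  L2 = 0.2126×0.03190 + 0.7152×0.45641 + 0.0722×0.33245 ≈ 0.35721
Lighter = 0.35721, Darker = 0.23904
Ratio = (L_lighter + 0.05) / (L_darker + 0.05)
Ratio = (0.35721 + 0.05) / (0.23904 + 0.05) = 0.40721 / 0.28904 ≈ 1.4088
Ratio ≈ 1.41:1


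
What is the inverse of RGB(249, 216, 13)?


Invert: (255-R, 255-G, 255-B)
R: 255-249 = 6
G: 255-216 = 39
B: 255-13 = 242
= RGB(6, 39, 242)


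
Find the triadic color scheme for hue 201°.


Triadic: equally spaced at 120° intervals
H1 = 201°
H2 = (201 + 120) mod 360 = 321°
H3 = (201 + 240) mod 360 = 81°
Triadic = 201°, 321°, 81°


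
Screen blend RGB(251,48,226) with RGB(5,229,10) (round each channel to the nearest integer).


Screen: C = 255 - (255-A)×(255-B)/255, rounded to nearest integer
R: 255 - (255-251)×(255-5)/255 = 255 - 1000/255 ≈ 255 - 3.922 = 251.078 → 251
G: 255 - (255-48)×(255-229)/255 = 255 - 5382/255 ≈ 255 - 21.106 = 233.894 → 234
B: 255 - (255-226)×(255-10)/255 = 255 - 7105/255 ≈ 255 - 27.863 = 227.137 → 227
= RGB(251, 234, 227)


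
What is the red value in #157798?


Color: #157798
R = 15 = 21
G = 77 = 119
B = 98 = 152
Red = 21


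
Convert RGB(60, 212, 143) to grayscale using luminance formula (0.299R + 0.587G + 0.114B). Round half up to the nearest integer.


Gray = 0.299×R + 0.587×G + 0.114×B
Gray = 0.299×60 + 0.587×212 + 0.114×143
Gray = 17.940 + 124.444 + 16.302
Gray = 158.686 → round half up → 159
Gray = 159


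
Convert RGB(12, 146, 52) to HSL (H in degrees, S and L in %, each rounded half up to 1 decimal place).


Normalize: R'=12/255≈0.0471, G'=146/255≈0.5725, B'=52/255≈0.2039
Max=146/255, Min=12/255, Δ=Max-Min=134/255
L = (Max+Min)/2 = (146+12)/510 = 158/510 = 0.30980… → L = 31.0%
L ≤ 0.5 → S = Δ/(Max+Min) = 134/(146+12) = 134/158 = 0.84810… → S = 84.8%
(the 1/255 factors cancel in S and H, so raw channel differences can be used)
Max is G' → H = 60 × ((B-R)/Δ + 2) = 60 × ((52-12)/134 + 2)
  40/134 + 2 = 0.2985… + 2 = 2.2985…
  H = 60 × 2.2985… = 137.910…° → H = 137.9°
= HSL(137.9°, 84.8%, 31.0%)


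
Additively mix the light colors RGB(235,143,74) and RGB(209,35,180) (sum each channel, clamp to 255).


Additive: each channel = min(255, C₁+C₂)
R: 235+209 = 444 → 255
G: 143+35 = 178 → 178
B: 74+180 = 254 → 254
= RGB(255, 178, 254)


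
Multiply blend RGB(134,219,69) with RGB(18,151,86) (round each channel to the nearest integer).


Multiply: C = A×B/255, rounded to nearest integer
R: 134×18/255 = 2412/255 ≈ 9.459 → 9
G: 219×151/255 = 33069/255 ≈ 129.682 → 130
B: 69×86/255 = 5934/255 ≈ 23.271 → 23
= RGB(9, 130, 23)


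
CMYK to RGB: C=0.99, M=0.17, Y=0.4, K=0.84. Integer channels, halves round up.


R = 255 × (1-C) × (1-K) = 255 × 0.01 × 0.16 = 0.408 → 0
G = 255 × (1-M) × (1-K) = 255 × 0.83 × 0.16 = 33.864 → 34
B = 255 × (1-Y) × (1-K) = 255 × 0.60 × 0.16 = 24.48 → 24
= RGB(0, 34, 24)


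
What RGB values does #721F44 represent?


72 → 114 (R)
1F → 31 (G)
44 → 68 (B)
= RGB(114, 31, 68)


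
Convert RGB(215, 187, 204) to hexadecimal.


R = 215 → D7 (hex)
G = 187 → BB (hex)
B = 204 → CC (hex)
Hex = #D7BBCC


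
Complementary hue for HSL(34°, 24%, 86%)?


Complement = opposite side of color wheel = hue + 180°
H' = (34 + 180) mod 360 = 214°
S and L unchanged.
= HSL(214°, 24%, 86%)


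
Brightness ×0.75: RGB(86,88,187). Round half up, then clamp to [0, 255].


Multiply each channel by 0.75, round half up, clamp to [0, 255]
R: 86×0.75 = 64.5 → round → 65
G: 88×0.75 = 66
B: 187×0.75 = 140.25 → round → 140
= RGB(65, 66, 140)


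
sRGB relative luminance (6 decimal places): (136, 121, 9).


Linearize each channel (sRGB transfer function): c = v/255; c_lin = c/12.92 if c ≤ 0.04045, else ((c+0.055)/1.055)^2.4
  R: 136/255 ≈ 0.533333 > 0.04045 → ((0.533333+0.055)/1.055)^2.4 ≈ 0.246201
  G: 121/255 ≈ 0.474510 > 0.04045 → ((0.474510+0.055)/1.055)^2.4 ≈ 0.191202
  B: 9/255 ≈ 0.035294 ≤ 0.04045 → 0.035294/12.92 ≈ 0.002732
R_lin = 0.246201, G_lin = 0.191202, B_lin = 0.002732
L = 0.2126×R + 0.7152×G + 0.0722×B
L = 0.2126×0.246201 + 0.7152×0.191202 + 0.0722×0.002732
L ≈ 0.189287
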